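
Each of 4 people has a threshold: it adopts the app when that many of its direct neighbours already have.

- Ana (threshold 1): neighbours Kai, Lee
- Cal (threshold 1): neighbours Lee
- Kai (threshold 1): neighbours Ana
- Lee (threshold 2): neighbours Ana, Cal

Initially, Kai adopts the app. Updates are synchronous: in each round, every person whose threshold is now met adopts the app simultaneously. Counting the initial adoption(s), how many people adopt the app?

2

Round 1 — Kai adopts the app (initial).
Round 2 — checking thresholds:
  Ana: 1 of 2 neighbours ≥ 1, adopts the app.
Round 3 — no new adoptions; cascade stops.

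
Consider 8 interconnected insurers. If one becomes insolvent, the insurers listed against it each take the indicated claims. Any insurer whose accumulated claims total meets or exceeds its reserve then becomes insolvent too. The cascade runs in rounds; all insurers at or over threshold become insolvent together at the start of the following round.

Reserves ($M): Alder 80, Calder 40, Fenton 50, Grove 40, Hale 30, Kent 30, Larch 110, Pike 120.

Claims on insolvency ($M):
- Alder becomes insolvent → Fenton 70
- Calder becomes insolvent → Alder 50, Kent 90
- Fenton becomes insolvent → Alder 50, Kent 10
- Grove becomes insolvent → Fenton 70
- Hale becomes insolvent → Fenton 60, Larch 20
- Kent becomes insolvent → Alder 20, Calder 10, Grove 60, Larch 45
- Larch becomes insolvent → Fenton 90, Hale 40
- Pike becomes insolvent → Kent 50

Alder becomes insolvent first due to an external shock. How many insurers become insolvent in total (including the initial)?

2

Round 1 — Alder becomes insolvent (initial).
  Fenton: +70 → 70 ≥ 50
Round 2 — Fenton becomes insolvent.
  Kent: +10 → 10 < 30
No further insolvencies.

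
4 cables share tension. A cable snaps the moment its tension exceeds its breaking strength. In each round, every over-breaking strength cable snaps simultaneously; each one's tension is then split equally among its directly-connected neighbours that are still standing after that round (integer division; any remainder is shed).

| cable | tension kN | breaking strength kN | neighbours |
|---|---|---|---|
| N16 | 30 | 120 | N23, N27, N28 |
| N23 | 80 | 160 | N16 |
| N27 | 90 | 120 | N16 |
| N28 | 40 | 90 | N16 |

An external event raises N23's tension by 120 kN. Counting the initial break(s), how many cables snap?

Round 1 — N23 at 200 > 160. N23 snaps.
  N23 sheds 200 kN to N16: 200 each.
    N16: 30+200 = 230 > 120
Round 2 — N16 snaps.
  N16 sheds 230 kN to N27, N28: 115 each.
    N27: 90+115 = 205 > 120
    N28: 40+115 = 155 > 90
Round 3 — N27, N28 snap.
  N27 sheds 205 kN: no online neighbours, lost.
  N28 sheds 155 kN: no online neighbours, lost.
No further breaks.

4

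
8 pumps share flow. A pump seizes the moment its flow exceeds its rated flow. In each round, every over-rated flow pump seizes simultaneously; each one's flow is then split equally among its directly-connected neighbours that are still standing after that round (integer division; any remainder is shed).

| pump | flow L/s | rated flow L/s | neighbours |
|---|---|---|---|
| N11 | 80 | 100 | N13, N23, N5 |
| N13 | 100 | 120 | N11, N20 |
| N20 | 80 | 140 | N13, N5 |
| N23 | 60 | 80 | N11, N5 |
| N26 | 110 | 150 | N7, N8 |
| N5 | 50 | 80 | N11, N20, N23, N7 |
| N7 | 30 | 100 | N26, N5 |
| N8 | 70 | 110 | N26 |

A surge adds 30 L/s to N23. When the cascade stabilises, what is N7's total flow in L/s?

Round 1 — N23 at 90 > 80. N23 seizes.
  N23 sheds 90 L/s to N11, N5: 45 each.
    N11: 80+45 = 125 > 100
    N5: 50+45 = 95 > 80
Round 2 — N11, N5 seize.
  N11 sheds 125 L/s to N13: 125 each.
    N13: 100+125 = 225 > 120
  N5 sheds 95 L/s to N20, N7: 47 each (1 lost).
    N20: 80+47 = 127 ≤ 140
    N7: 30+47 = 77 ≤ 100
Round 3 — N13 seizes.
  N13 sheds 225 L/s to N20: 225 each.
    N20: 127+225 = 352 > 140
Round 4 — N20 seizes.
  N20 sheds 352 L/s: no online neighbours, lost.
No further seizures.

77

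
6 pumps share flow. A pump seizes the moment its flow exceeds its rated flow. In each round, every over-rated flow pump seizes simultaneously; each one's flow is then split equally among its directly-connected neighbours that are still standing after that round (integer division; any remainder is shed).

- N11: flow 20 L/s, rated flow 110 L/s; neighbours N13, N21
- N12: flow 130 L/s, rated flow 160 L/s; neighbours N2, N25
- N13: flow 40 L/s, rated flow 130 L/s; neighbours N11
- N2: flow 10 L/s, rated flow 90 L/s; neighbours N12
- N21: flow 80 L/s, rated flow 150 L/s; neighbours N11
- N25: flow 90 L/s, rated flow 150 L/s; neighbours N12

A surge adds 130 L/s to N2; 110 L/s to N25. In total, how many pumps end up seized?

Round 1 — N2 at 140 > 90; N25 at 200 > 150. N2, N25 seize.
  N2 sheds 140 L/s to N12: 140 each.
    N12: 130+140 = 270 > 160
  N25 sheds 200 L/s to N12: 200 each.
    N12: 270+200 = 470 > 160
Round 2 — N12 seizes.
  N12 sheds 470 L/s: no online neighbours, lost.
No further seizures.

3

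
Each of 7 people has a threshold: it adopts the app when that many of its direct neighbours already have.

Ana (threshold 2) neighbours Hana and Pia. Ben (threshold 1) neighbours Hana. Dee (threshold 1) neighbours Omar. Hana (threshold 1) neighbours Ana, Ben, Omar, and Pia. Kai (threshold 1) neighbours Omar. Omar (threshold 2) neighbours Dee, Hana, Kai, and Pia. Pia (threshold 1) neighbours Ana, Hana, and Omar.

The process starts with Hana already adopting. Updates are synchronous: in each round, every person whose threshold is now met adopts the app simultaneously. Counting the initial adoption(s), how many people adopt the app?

Round 1 — Hana adopts the app (initial).
Round 2 — checking thresholds:
  Ana: 1 of 2 neighbours < 2, holds.
  Ben: 1 of 1 neighbours ≥ 1, adopts the app.
  Omar: 1 of 4 neighbours < 2, holds.
  Pia: 1 of 3 neighbours ≥ 1, adopts the app.
Round 3 — checking thresholds:
  Ana: 2 of 2 neighbours ≥ 2, adopts the app.
  Omar: 2 of 4 neighbours ≥ 2, adopts the app.
Round 4 — checking thresholds:
  Dee: 1 of 1 neighbours ≥ 1, adopts the app.
  Kai: 1 of 1 neighbours ≥ 1, adopts the app.
Round 5 — no new adoptions; cascade stops.

7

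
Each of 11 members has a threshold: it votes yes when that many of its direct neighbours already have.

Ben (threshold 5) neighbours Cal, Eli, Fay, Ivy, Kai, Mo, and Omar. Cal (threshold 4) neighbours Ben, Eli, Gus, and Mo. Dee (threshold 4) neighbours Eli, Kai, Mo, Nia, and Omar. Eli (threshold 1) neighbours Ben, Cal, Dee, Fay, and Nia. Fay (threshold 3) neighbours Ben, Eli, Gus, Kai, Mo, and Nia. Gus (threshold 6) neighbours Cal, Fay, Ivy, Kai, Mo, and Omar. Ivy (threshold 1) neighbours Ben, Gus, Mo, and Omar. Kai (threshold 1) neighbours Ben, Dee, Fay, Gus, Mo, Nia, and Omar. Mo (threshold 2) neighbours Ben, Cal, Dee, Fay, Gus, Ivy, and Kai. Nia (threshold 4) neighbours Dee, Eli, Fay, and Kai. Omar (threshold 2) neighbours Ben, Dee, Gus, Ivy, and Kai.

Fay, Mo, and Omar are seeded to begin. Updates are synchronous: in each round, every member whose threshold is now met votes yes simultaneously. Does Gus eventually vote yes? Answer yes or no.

no

Round 1 — Fay, Mo, Omar vote yes (initial).
Round 2 — checking thresholds:
  Ben: 3 of 7 neighbours < 5, holds.
  Cal: 1 of 4 neighbours < 4, holds.
  Dee: 2 of 5 neighbours < 4, holds.
  Eli: 1 of 5 neighbours ≥ 1, votes yes.
  Gus: 3 of 6 neighbours < 6, holds.
  Ivy: 2 of 4 neighbours ≥ 1, votes yes.
  Kai: 3 of 7 neighbours ≥ 1, votes yes.
  Nia: 1 of 4 neighbours < 4, holds.
Round 3 — checking thresholds:
  Ben: 6 of 7 neighbours ≥ 5, votes yes.
  Cal: 2 of 4 neighbours < 4, holds.
  Dee: 4 of 5 neighbours ≥ 4, votes yes.
  Gus: 5 of 6 neighbours < 6, holds.
  Nia: 3 of 4 neighbours < 4, holds.
Round 4 — checking thresholds:
  Cal: 3 of 4 neighbours < 4, holds.
  Gus: 5 of 6 neighbours < 6, holds.
  Nia: 4 of 4 neighbours ≥ 4, votes yes.
Round 5 — no new yes votes; cascade stops.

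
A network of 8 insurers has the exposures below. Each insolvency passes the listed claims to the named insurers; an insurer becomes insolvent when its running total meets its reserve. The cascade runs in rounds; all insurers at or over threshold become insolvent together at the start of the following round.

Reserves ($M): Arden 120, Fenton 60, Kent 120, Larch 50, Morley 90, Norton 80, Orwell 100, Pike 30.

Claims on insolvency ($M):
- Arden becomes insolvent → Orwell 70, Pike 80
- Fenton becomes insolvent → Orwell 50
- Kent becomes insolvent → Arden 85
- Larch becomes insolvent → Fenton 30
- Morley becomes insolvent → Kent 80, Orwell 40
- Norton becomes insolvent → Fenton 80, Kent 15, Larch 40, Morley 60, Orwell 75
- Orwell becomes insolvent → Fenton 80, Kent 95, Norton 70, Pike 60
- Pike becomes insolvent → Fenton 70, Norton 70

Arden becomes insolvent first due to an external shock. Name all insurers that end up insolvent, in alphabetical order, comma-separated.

Arden, Fenton, Norton, Orwell, Pike

Round 1 — Arden becomes insolvent (initial).
  Orwell: +70 → 70 < 100
  Pike: +80 → 80 ≥ 30
Round 2 — Pike becomes insolvent.
  Fenton: +70 → 70 ≥ 60
  Norton: +70 → 70 < 80
Round 3 — Fenton becomes insolvent.
  Orwell: +50 → 120 ≥ 100
Round 4 — Orwell becomes insolvent.
  Kent: +95 → 95 < 120
  Norton: +70 → 140 ≥ 80
Round 5 — Norton becomes insolvent.
  Kent: +15 → 110 < 120
  Larch: +40 → 40 < 50
  Morley: +60 → 60 < 90
No further insolvencies.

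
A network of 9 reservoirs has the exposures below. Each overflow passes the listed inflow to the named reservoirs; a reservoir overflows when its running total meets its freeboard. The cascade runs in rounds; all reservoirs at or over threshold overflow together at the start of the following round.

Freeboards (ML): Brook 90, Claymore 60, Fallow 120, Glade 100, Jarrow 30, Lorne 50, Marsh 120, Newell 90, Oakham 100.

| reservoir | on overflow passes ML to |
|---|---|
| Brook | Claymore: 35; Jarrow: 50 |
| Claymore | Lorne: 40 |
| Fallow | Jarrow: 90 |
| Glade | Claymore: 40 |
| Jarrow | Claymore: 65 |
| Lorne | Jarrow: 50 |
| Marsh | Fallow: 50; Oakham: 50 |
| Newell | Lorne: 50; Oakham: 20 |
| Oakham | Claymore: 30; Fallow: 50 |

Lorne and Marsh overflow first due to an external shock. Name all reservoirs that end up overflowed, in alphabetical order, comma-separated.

Round 1 — Lorne, Marsh overflow (initial).
  Fallow: +50 → 50 < 120
  Jarrow: +50 → 50 ≥ 30
  Oakham: +50 → 50 < 100
Round 2 — Jarrow overflows.
  Claymore: +65 → 65 ≥ 60
Round 3 — Claymore overflows.
No further overflows.

Claymore, Jarrow, Lorne, Marsh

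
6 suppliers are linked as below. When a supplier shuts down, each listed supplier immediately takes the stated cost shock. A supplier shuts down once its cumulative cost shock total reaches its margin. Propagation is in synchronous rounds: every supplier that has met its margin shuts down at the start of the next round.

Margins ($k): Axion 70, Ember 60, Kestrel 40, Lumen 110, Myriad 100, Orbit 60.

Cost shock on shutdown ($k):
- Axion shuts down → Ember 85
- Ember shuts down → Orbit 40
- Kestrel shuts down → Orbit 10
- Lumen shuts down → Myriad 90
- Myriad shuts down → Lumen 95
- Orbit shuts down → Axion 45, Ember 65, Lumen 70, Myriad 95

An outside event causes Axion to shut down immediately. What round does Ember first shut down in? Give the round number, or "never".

Round 1 — Axion shuts down (initial).
  Ember: +85 → 85 ≥ 60
Round 2 — Ember shuts down.
  Orbit: +40 → 40 < 60
No further shutdowns.

2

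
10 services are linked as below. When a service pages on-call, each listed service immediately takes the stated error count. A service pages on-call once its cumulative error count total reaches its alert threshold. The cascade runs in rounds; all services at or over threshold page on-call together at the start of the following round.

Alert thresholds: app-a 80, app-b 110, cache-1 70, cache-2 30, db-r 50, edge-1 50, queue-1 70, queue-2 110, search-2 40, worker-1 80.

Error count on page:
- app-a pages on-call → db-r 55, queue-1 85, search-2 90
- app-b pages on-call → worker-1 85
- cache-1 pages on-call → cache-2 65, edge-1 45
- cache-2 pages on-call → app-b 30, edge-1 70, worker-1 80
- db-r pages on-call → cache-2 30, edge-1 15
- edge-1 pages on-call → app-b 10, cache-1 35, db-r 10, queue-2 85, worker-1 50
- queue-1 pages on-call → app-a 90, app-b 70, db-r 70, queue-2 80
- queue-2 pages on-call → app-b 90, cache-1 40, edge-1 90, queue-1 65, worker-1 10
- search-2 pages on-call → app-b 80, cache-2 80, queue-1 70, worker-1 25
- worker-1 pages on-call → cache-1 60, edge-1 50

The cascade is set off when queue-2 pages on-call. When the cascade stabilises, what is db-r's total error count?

Round 1 — queue-2 pages on-call (initial).
  app-b: +90 → 90 < 110
  cache-1: +40 → 40 < 70
  edge-1: +90 → 90 ≥ 50
  queue-1: +65 → 65 < 70
  worker-1: +10 → 10 < 80
Round 2 — edge-1 pages on-call.
  app-b: +10 → 100 < 110
  cache-1: +35 → 75 ≥ 70
  db-r: +10 → 10 < 50
  worker-1: +50 → 60 < 80
Round 3 — cache-1 pages on-call.
  cache-2: +65 → 65 ≥ 30
Round 4 — cache-2 pages on-call.
  app-b: +30 → 130 ≥ 110
  worker-1: +80 → 140 ≥ 80
Round 5 — app-b, worker-1 page on-call.
No further pages.

10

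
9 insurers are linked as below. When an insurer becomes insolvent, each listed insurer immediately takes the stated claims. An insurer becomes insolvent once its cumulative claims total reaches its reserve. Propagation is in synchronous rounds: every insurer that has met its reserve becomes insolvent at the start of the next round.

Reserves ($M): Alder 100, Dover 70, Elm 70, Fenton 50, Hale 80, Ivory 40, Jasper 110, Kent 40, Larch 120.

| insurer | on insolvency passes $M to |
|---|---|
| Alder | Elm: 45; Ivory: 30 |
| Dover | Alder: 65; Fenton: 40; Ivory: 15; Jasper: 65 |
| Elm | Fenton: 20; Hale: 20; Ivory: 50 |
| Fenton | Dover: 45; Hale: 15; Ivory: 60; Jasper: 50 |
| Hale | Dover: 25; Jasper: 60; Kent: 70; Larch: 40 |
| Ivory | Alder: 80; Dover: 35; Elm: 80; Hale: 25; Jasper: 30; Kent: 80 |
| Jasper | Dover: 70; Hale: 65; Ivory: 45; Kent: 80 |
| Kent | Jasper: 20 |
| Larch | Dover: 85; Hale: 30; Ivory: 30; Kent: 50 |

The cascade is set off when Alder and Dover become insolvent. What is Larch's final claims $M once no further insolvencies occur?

40

Round 1 — Alder, Dover become insolvent (initial).
  Elm: +45 → 45 < 70
  Fenton: +40 → 40 < 50
  Ivory: +30+15 → 45 ≥ 40
  Jasper: +65 → 65 < 110
Round 2 — Ivory becomes insolvent.
  Elm: +80 → 125 ≥ 70
  Hale: +25 → 25 < 80
  Jasper: +30 → 95 < 110
  Kent: +80 → 80 ≥ 40
Round 3 — Elm, Kent become insolvent.
  Fenton: +20 → 60 ≥ 50
  Hale: +20 → 45 < 80
  Jasper: +20 → 115 ≥ 110
Round 4 — Fenton, Jasper become insolvent.
  Hale: +15+65 → 125 ≥ 80
Round 5 — Hale becomes insolvent.
  Larch: +40 → 40 < 120
No further insolvencies.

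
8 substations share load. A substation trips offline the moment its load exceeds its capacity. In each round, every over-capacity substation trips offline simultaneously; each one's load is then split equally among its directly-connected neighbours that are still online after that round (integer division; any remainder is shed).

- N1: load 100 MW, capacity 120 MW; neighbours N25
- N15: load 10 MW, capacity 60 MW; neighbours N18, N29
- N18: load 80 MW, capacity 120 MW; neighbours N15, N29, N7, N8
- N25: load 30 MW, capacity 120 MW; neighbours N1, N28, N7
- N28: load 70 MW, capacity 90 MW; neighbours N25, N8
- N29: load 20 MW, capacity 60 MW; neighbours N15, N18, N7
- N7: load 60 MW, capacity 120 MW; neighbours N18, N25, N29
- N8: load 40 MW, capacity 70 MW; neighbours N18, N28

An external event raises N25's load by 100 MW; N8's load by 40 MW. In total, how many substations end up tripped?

4

Round 1 — N25 at 130 > 120; N8 at 80 > 70. N25, N8 trip offline.
  N25 sheds 130 MW to N1, N28, N7: 43 each (1 lost).
    N1: 100+43 = 143 > 120
    N28: 70+43 = 113 > 90
    N7: 60+43 = 103 ≤ 120
  N8 sheds 80 MW to N18, N28: 40 each.
    N18: 80+40 = 120 ≤ 120
    N28: 113+40 = 153 > 90
Round 2 — N1, N28 trip offline.
  N1 sheds 143 MW: no online neighbours, lost.
  N28 sheds 153 MW: no online neighbours, lost.
No further trips.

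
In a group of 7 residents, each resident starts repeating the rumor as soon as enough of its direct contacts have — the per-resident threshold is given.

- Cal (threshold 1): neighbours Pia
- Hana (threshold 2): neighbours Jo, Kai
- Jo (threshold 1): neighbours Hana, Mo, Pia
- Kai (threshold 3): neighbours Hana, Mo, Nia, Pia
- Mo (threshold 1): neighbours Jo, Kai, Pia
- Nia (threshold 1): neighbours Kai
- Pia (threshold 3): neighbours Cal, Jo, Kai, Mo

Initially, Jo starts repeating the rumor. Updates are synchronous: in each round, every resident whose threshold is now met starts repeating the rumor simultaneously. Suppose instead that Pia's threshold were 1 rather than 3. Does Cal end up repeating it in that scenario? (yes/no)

yes

With Pia's threshold at 1:
Round 1 — Jo starts repeating the rumor (initial).
Round 2 — checking thresholds:
  Hana: 1 of 2 neighbours < 2, below threshold.
  Mo: 1 of 3 neighbours ≥ 1, starts repeating the rumor.
  Pia: 1 of 4 neighbours ≥ 1, starts repeating the rumor.
Round 3 — checking thresholds:
  Cal: 1 of 1 neighbours ≥ 1, starts repeating the rumor.
  Hana: 1 of 2 neighbours < 2, below threshold.
  Kai: 2 of 4 neighbours < 3, below threshold.
Round 4 — no new spreads; cascade stops.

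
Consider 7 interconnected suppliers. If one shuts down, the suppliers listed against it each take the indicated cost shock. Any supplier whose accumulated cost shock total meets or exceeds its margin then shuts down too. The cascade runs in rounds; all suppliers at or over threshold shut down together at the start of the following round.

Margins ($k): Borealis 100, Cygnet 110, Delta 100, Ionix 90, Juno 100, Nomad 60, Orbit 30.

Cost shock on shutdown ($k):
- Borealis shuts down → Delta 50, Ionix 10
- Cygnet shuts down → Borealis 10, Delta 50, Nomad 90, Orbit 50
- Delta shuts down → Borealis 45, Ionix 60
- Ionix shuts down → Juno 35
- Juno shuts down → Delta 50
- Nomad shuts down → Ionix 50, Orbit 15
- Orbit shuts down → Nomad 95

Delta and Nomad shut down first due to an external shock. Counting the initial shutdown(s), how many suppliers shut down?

3

Round 1 — Delta, Nomad shut down (initial).
  Borealis: +45 → 45 < 100
  Ionix: +60+50 → 110 ≥ 90
  Orbit: +15 → 15 < 30
Round 2 — Ionix shuts down.
  Juno: +35 → 35 < 100
No further shutdowns.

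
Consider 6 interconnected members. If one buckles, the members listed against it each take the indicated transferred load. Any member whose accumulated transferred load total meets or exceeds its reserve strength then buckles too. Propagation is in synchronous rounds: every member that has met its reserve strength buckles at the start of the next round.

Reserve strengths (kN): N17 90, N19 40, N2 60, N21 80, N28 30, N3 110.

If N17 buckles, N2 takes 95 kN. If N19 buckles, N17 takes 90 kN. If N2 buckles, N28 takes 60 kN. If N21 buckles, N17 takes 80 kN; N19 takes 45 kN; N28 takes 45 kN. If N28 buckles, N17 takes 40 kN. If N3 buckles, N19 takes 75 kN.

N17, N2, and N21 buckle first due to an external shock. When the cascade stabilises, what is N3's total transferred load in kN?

0

Round 1 — N17, N2, N21 buckle (initial).
  N19: +45 → 45 ≥ 40
  N28: +60+45 → 105 ≥ 30
Round 2 — N19, N28 buckle.
No further bucklings.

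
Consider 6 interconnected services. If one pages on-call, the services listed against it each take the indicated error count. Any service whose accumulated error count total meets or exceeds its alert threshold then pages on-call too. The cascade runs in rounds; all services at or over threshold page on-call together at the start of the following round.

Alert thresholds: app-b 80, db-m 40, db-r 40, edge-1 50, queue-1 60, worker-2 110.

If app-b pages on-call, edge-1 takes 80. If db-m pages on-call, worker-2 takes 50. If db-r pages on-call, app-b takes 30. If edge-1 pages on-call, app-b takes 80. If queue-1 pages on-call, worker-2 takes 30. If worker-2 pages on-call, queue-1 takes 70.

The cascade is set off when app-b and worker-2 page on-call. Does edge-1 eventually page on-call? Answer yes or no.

yes

Round 1 — app-b, worker-2 page on-call (initial).
  edge-1: +80 → 80 ≥ 50
  queue-1: +70 → 70 ≥ 60
Round 2 — edge-1, queue-1 page on-call.
No further pages.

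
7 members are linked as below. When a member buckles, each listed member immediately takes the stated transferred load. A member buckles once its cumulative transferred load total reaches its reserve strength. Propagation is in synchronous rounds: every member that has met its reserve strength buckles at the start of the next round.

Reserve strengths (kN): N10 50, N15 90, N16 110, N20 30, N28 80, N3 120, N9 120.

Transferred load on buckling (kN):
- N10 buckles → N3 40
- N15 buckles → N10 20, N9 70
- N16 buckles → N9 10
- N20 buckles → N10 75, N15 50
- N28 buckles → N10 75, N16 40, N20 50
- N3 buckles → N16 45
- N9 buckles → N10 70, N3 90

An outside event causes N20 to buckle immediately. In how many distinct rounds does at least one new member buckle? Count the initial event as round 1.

2

Round 1 — N20 buckles (initial).
  N10: +75 → 75 ≥ 50
  N15: +50 → 50 < 90
Round 2 — N10 buckles.
  N3: +40 → 40 < 120
No further bucklings.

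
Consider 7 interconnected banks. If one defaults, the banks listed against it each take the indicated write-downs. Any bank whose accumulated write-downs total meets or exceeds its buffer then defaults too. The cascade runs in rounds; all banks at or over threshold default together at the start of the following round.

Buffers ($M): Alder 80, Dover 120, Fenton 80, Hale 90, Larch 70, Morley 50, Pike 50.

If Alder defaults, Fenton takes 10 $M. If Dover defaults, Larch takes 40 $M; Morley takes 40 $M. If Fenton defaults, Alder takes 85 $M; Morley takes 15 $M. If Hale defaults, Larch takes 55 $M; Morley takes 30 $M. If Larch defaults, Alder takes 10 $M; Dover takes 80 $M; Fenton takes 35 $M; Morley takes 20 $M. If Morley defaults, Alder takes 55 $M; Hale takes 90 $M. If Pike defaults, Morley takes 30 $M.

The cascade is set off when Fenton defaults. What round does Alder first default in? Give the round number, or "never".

Round 1 — Fenton defaults (initial).
  Alder: +85 → 85 ≥ 80
  Morley: +15 → 15 < 50
Round 2 — Alder defaults.
No further defaults.

2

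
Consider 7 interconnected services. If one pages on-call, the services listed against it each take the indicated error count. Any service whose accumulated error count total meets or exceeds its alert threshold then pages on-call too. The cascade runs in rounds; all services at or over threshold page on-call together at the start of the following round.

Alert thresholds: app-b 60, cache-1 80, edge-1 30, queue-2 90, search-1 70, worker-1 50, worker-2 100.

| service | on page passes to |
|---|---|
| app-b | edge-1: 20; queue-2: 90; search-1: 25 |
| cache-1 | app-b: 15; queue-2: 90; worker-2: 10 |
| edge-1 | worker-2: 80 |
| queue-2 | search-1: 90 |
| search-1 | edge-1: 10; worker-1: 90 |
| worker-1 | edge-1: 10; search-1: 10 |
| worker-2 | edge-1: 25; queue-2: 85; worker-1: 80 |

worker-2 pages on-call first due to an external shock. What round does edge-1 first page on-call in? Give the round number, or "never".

Round 1 — worker-2 pages on-call (initial).
  edge-1: +25 → 25 < 30
  queue-2: +85 → 85 < 90
  worker-1: +80 → 80 ≥ 50
Round 2 — worker-1 pages on-call.
  edge-1: +10 → 35 ≥ 30
  search-1: +10 → 10 < 70
Round 3 — edge-1 pages on-call.
No further pages.

3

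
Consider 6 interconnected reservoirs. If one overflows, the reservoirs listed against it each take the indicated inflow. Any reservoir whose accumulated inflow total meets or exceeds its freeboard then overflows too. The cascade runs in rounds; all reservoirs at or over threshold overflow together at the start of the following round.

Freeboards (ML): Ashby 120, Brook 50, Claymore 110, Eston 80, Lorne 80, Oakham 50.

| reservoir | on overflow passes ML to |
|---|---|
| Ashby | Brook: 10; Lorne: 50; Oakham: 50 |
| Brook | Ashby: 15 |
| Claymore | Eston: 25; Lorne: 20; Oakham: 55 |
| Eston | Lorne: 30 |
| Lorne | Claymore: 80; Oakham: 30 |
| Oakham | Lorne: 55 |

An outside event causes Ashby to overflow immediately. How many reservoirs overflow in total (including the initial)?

Round 1 — Ashby overflows (initial).
  Brook: +10 → 10 < 50
  Lorne: +50 → 50 < 80
  Oakham: +50 → 50 ≥ 50
Round 2 — Oakham overflows.
  Lorne: +55 → 105 ≥ 80
Round 3 — Lorne overflows.
  Claymore: +80 → 80 < 110
No further overflows.

3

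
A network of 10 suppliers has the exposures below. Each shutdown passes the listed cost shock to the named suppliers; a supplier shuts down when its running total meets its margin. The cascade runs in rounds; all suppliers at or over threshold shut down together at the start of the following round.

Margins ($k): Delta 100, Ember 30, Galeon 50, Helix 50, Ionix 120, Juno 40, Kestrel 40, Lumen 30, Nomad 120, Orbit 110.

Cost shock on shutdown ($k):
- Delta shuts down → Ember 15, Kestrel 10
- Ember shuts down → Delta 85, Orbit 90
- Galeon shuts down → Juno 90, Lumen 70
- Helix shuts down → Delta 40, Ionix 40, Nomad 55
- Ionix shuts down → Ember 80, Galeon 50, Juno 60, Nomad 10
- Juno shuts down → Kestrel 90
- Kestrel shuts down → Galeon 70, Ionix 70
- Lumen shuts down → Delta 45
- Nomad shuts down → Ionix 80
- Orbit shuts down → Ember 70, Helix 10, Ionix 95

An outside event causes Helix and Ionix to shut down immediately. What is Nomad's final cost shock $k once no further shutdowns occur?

65

Round 1 — Helix, Ionix shut down (initial).
  Delta: +40 → 40 < 100
  Ember: +80 → 80 ≥ 30
  Galeon: +50 → 50 ≥ 50
  Juno: +60 → 60 ≥ 40
  Nomad: +55+10 → 65 < 120
Round 2 — Ember, Galeon, Juno shut down.
  Delta: +85 → 125 ≥ 100
  Kestrel: +90 → 90 ≥ 40
  Lumen: +70 → 70 ≥ 30
  Orbit: +90 → 90 < 110
Round 3 — Delta, Kestrel, Lumen shut down.
No further shutdowns.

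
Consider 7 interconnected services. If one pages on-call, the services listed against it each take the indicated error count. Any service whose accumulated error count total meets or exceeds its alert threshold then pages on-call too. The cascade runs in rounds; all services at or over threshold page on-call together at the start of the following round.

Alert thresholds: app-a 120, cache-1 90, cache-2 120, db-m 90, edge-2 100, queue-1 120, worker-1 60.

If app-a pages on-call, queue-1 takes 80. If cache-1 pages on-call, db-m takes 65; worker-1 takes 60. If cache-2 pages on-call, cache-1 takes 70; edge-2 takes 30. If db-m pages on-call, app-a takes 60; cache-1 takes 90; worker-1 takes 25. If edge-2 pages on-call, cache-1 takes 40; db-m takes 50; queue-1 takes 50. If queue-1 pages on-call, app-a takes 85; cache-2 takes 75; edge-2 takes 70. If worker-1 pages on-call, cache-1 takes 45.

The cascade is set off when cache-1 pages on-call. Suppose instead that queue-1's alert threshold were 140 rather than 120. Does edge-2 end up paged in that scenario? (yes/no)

With queue-1's alert threshold at 140:
Round 1 — cache-1 pages on-call (initial).
  db-m: +65 → 65 < 90
  worker-1: +60 → 60 ≥ 60
Round 2 — worker-1 pages on-call.
No further pages.

no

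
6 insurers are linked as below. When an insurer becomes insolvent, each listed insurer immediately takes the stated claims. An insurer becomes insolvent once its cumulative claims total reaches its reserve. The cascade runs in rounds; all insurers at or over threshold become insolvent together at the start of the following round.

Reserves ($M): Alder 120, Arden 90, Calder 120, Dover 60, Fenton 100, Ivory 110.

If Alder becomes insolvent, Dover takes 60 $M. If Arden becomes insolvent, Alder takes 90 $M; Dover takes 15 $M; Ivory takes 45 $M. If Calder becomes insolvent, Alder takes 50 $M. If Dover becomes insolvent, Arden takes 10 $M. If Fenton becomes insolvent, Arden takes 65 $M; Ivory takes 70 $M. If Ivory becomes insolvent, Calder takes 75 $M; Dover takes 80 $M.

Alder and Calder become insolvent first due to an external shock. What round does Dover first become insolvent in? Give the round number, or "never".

2

Round 1 — Alder, Calder become insolvent (initial).
  Dover: +60 → 60 ≥ 60
Round 2 — Dover becomes insolvent.
  Arden: +10 → 10 < 90
No further insolvencies.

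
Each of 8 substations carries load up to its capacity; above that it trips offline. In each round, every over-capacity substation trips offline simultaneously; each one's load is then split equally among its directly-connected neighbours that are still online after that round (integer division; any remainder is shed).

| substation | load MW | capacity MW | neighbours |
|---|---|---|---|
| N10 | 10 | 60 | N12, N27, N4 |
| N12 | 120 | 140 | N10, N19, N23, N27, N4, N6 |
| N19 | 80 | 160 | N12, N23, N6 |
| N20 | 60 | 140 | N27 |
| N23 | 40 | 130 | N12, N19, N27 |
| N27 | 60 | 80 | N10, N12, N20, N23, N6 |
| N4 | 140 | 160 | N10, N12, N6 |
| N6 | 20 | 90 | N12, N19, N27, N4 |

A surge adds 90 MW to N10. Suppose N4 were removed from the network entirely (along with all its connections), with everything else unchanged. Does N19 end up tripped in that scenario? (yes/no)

yes

With N4 removed:
Round 1 — N10 at 100 > 60. N10 trips offline.
  N10 sheds 100 MW to N12, N27: 50 each.
    N12: 120+50 = 170 > 140
    N27: 60+50 = 110 > 80
Round 2 — N12, N27 trip offline.
  N12 sheds 170 MW to N19, N23, N6: 56 each (2 lost).
    N19: 80+56 = 136 ≤ 160
    N23: 40+56 = 96 ≤ 130
    N6: 20+56 = 76 ≤ 90
  N27 sheds 110 MW to N20, N23, N6: 36 each (2 lost).
    N20: 60+36 = 96 ≤ 140
    N23: 96+36 = 132 > 130
    N6: 76+36 = 112 > 90
Round 3 — N23, N6 trip offline.
  N23 sheds 132 MW to N19: 132 each.
    N19: 136+132 = 268 > 160
  N6 sheds 112 MW to N19: 112 each.
    N19: 268+112 = 380 > 160
Round 4 — N19 trips offline.
  N19 sheds 380 MW: no online neighbours, lost.
No further trips.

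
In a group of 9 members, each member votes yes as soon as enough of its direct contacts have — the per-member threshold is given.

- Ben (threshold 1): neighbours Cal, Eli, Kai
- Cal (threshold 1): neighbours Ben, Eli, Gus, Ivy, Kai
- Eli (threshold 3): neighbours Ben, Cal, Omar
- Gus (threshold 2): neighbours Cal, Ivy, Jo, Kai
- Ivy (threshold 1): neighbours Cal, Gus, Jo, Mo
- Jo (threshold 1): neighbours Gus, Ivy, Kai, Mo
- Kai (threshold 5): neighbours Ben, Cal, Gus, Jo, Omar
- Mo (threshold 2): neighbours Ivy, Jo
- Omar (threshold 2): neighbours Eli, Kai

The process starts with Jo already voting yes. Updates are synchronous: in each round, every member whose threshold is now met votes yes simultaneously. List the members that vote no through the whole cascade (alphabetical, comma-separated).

Round 1 — Jo votes yes (initial).
Round 2 — checking thresholds:
  Gus: 1 of 4 neighbours < 2, holds.
  Ivy: 1 of 4 neighbours ≥ 1, votes yes.
  Kai: 1 of 5 neighbours < 5, holds.
  Mo: 1 of 2 neighbours < 2, holds.
Round 3 — checking thresholds:
  Cal: 1 of 5 neighbours ≥ 1, votes yes.
  Gus: 2 of 4 neighbours ≥ 2, votes yes.
  Kai: 1 of 5 neighbours < 5, holds.
  Mo: 2 of 2 neighbours ≥ 2, votes yes.
Round 4 — checking thresholds:
  Ben: 1 of 3 neighbours ≥ 1, votes yes.
  Eli: 1 of 3 neighbours < 3, holds.
  Kai: 3 of 5 neighbours < 5, holds.
Round 5 — no new yes votes; cascade stops.

Eli, Kai, Omar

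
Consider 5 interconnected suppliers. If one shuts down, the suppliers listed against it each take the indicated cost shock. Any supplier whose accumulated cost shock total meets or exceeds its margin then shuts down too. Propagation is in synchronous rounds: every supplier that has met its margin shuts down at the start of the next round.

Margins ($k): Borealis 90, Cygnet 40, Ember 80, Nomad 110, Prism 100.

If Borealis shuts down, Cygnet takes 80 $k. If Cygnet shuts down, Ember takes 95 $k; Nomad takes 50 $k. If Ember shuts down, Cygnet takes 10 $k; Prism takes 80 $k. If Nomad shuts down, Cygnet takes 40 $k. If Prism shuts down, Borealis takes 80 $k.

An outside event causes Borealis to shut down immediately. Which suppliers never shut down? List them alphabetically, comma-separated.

Nomad, Prism

Round 1 — Borealis shuts down (initial).
  Cygnet: +80 → 80 ≥ 40
Round 2 — Cygnet shuts down.
  Ember: +95 → 95 ≥ 80
  Nomad: +50 → 50 < 110
Round 3 — Ember shuts down.
  Prism: +80 → 80 < 100
No further shutdowns.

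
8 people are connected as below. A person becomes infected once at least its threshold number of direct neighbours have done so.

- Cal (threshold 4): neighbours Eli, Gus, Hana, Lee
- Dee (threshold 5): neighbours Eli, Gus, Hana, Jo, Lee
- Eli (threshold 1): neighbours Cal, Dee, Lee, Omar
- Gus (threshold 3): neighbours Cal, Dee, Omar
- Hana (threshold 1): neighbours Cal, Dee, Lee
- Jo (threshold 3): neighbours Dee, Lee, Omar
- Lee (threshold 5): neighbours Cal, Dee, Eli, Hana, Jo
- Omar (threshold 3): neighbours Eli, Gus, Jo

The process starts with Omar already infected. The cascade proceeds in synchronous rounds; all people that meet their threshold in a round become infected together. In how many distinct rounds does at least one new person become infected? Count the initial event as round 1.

Round 1 — Omar becomes infected (initial).
Round 2 — checking thresholds:
  Eli: 1 of 4 neighbours ≥ 1, becomes infected.
  Gus: 1 of 3 neighbours < 3, not yet.
  Jo: 1 of 3 neighbours < 3, not yet.
Round 3 — no new infections; cascade stops.

2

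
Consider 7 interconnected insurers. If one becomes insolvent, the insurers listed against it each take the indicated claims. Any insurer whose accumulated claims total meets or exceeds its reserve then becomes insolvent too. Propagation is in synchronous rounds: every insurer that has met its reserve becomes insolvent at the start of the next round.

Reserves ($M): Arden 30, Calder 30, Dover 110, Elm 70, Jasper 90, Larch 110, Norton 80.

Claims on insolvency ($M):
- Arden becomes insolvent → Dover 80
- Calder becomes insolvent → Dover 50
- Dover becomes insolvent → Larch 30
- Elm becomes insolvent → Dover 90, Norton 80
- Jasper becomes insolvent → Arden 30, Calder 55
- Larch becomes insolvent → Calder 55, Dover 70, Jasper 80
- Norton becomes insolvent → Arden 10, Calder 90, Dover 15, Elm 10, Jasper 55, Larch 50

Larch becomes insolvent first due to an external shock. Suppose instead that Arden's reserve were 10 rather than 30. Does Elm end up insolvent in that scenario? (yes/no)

With Arden's reserve at 10:
Round 1 — Larch becomes insolvent (initial).
  Calder: +55 → 55 ≥ 30
  Dover: +70 → 70 < 110
  Jasper: +80 → 80 < 90
Round 2 — Calder becomes insolvent.
  Dover: +50 → 120 ≥ 110
Round 3 — Dover becomes insolvent.
No further insolvencies.

no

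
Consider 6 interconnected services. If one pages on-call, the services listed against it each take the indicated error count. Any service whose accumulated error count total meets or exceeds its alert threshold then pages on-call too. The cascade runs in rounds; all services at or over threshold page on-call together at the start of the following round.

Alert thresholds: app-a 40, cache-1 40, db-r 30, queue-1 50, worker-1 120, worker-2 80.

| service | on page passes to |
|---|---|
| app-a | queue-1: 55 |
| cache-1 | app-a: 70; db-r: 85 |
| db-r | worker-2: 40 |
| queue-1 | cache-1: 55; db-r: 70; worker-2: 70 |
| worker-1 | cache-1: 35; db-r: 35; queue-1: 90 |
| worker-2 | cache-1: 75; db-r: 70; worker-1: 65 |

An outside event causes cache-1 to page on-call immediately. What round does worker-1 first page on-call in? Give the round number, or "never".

Round 1 — cache-1 pages on-call (initial).
  app-a: +70 → 70 ≥ 40
  db-r: +85 → 85 ≥ 30
Round 2 — app-a, db-r page on-call.
  queue-1: +55 → 55 ≥ 50
  worker-2: +40 → 40 < 80
Round 3 — queue-1 pages on-call.
  worker-2: +70 → 110 ≥ 80
Round 4 — worker-2 pages on-call.
  worker-1: +65 → 65 < 120
No further pages.

never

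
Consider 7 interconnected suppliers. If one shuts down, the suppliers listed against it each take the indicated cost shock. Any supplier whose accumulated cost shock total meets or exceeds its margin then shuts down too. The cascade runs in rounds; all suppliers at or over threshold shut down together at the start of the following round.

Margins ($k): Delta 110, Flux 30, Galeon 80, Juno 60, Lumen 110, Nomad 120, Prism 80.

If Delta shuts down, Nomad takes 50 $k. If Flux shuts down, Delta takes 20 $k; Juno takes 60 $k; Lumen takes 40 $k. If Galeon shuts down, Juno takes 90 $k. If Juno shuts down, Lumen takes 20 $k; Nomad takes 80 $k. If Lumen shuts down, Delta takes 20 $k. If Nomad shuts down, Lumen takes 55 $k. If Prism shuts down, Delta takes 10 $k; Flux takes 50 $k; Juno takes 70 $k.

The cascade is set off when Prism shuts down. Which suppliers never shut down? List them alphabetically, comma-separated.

Round 1 — Prism shuts down (initial).
  Delta: +10 → 10 < 110
  Flux: +50 → 50 ≥ 30
  Juno: +70 → 70 ≥ 60
Round 2 — Flux, Juno shut down.
  Delta: +20 → 30 < 110
  Lumen: +40+20 → 60 < 110
  Nomad: +80 → 80 < 120
No further shutdowns.

Delta, Galeon, Lumen, Nomad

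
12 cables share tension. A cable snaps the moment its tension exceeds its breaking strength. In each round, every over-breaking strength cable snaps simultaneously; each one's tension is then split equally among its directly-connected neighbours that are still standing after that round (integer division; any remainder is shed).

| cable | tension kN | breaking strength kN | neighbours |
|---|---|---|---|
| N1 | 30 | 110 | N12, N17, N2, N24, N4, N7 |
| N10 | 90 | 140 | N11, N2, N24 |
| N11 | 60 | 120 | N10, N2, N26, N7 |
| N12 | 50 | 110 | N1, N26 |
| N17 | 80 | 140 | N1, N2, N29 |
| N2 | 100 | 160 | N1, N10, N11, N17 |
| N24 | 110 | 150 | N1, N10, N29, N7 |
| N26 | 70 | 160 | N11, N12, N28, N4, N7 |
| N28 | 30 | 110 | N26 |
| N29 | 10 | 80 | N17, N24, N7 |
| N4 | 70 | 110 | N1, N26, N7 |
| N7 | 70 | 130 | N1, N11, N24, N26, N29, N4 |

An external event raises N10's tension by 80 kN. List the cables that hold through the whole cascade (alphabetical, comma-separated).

N1, N11, N12, N17, N2, N26, N28, N29, N4, N7

Round 1 — N10 at 170 > 140. N10 snaps.
  N10 sheds 170 kN to N11, N2, N24: 56 each (2 lost).
    N11: 60+56 = 116 ≤ 120
    N2: 100+56 = 156 ≤ 160
    N24: 110+56 = 166 > 150
Round 2 — N24 snaps.
  N24 sheds 166 kN to N1, N29, N7: 55 each (1 lost).
    N1: 30+55 = 85 ≤ 110
    N29: 10+55 = 65 ≤ 80
    N7: 70+55 = 125 ≤ 130
No further breaks.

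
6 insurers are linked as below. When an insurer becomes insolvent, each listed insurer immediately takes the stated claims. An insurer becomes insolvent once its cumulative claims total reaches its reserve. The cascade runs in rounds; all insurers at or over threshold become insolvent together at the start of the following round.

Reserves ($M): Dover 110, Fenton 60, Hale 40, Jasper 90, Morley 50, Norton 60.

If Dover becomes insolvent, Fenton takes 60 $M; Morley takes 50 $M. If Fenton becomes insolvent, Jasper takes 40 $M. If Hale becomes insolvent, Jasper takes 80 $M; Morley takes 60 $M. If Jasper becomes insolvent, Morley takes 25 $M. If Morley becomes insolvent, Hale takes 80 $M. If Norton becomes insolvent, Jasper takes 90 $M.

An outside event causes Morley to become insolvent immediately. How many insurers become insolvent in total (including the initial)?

Round 1 — Morley becomes insolvent (initial).
  Hale: +80 → 80 ≥ 40
Round 2 — Hale becomes insolvent.
  Jasper: +80 → 80 < 90
No further insolvencies.

2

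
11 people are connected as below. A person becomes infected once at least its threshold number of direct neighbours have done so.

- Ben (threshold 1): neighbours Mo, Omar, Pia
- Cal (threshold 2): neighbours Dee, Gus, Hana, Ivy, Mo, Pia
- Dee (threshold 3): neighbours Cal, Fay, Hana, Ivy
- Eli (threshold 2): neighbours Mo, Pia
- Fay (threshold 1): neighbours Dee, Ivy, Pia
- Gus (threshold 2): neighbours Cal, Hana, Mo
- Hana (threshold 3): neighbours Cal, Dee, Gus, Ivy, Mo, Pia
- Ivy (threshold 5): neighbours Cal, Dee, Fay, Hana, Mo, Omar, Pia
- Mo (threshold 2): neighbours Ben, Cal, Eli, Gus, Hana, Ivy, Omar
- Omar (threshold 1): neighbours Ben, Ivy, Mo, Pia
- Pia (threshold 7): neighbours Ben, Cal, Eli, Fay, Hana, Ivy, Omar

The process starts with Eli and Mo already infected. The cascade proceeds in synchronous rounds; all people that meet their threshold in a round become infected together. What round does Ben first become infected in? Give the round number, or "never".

2

Round 1 — Eli, Mo become infected (initial).
Round 2 — checking thresholds:
  Ben: 1 of 3 neighbours ≥ 1, becomes infected.
  Cal: 1 of 6 neighbours < 2, holds.
  Gus: 1 of 3 neighbours < 2, holds.
  Hana: 1 of 6 neighbours < 3, holds.
  Ivy: 1 of 7 neighbours < 5, holds.
  Omar: 1 of 4 neighbours ≥ 1, becomes infected.
  Pia: 1 of 7 neighbours < 7, holds.
Round 3 — no new infections; cascade stops.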